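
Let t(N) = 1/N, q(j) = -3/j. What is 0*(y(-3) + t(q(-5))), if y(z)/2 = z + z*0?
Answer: 0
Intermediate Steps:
y(z) = 2*z (y(z) = 2*(z + z*0) = 2*(z + 0) = 2*z)
t(N) = 1/N
0*(y(-3) + t(q(-5))) = 0*(2*(-3) + 1/(-3/(-5))) = 0*(-6 + 1/(-3*(-⅕))) = 0*(-6 + 1/(⅗)) = 0*(-6 + 5/3) = 0*(-13/3) = 0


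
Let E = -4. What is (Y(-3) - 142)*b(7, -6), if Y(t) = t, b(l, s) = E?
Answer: 580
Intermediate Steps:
b(l, s) = -4
(Y(-3) - 142)*b(7, -6) = (-3 - 142)*(-4) = -145*(-4) = 580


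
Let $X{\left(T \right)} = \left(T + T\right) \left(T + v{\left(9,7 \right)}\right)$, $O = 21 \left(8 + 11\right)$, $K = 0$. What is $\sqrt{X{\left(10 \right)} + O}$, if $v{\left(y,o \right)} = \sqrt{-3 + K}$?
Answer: $\sqrt{599 + 20 i \sqrt{3}} \approx 24.485 + 0.7074 i$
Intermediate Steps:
$v{\left(y,o \right)} = i \sqrt{3}$ ($v{\left(y,o \right)} = \sqrt{-3 + 0} = \sqrt{-3} = i \sqrt{3}$)
$O = 399$ ($O = 21 \cdot 19 = 399$)
$X{\left(T \right)} = 2 T \left(T + i \sqrt{3}\right)$ ($X{\left(T \right)} = \left(T + T\right) \left(T + i \sqrt{3}\right) = 2 T \left(T + i \sqrt{3}\right)$)
$\sqrt{X{\left(10 \right)} + O} = \sqrt{2 \cdot 10 \left(10 + i \sqrt{3}\right) + 399} = \sqrt{\left(200 + 20 i \sqrt{3}\right) + 399} = \sqrt{599 + 20 i \sqrt{3}}$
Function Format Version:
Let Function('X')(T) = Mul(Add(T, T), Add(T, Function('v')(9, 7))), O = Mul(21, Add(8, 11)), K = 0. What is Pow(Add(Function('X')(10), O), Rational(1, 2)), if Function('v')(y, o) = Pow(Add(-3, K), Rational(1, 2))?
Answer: Pow(Add(599, Mul(20, I, Pow(3, Rational(1, 2)))), Rational(1, 2)) ≈ Add(24.485, Mul(0.70740, I))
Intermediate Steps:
Function('v')(y, o) = Mul(I, Pow(3, Rational(1, 2))) (Function('v')(y, o) = Pow(Add(-3, 0), Rational(1, 2)) = Pow(-3, Rational(1, 2)) = Mul(I, Pow(3, Rational(1, 2))))
O = 399 (O = Mul(21, 19) = 399)
Function('X')(T) = Mul(2, T, Add(T, Mul(I, Pow(3, Rational(1, 2))))) (Function('X')(T) = Mul(Add(T, T), Add(T, Mul(I, Pow(3, Rational(1, 2))))) = Mul(Mul(2, T), Add(T, Mul(I, Pow(3, Rational(1, 2))))) = Mul(2, T, Add(T, Mul(I, Pow(3, Rational(1, 2))))))
Pow(Add(Function('X')(10), O), Rational(1, 2)) = Pow(Add(Mul(2, 10, Add(10, Mul(I, Pow(3, Rational(1, 2))))), 399), Rational(1, 2)) = Pow(Add(Add(200, Mul(20, I, Pow(3, Rational(1, 2)))), 399), Rational(1, 2)) = Pow(Add(599, Mul(20, I, Pow(3, Rational(1, 2)))), Rational(1, 2))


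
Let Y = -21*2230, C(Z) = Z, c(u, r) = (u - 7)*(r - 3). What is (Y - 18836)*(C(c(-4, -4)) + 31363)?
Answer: -2064539040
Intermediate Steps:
c(u, r) = (-7 + u)*(-3 + r)
Y = -46830
(Y - 18836)*(C(c(-4, -4)) + 31363) = (-46830 - 18836)*((21 - 7*(-4) - 3*(-4) - 4*(-4)) + 31363) = -65666*((21 + 28 + 12 + 16) + 31363) = -65666*(77 + 31363) = -65666*31440 = -2064539040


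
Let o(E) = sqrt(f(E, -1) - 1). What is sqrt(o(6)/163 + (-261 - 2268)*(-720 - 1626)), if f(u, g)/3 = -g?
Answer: sqrt(157634780346 + 163*sqrt(2))/163 ≈ 2435.8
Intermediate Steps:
f(u, g) = -3*g (f(u, g) = 3*(-g) = -3*g)
o(E) = sqrt(2) (o(E) = sqrt(-3*(-1) - 1) = sqrt(3 - 1) = sqrt(2))
sqrt(o(6)/163 + (-261 - 2268)*(-720 - 1626)) = sqrt(sqrt(2)/163 + (-261 - 2268)*(-720 - 1626)) = sqrt(sqrt(2)/163 - 2529*(-2346)) = sqrt(sqrt(2)/163 + 5933034) = sqrt(5933034 + sqrt(2)/163)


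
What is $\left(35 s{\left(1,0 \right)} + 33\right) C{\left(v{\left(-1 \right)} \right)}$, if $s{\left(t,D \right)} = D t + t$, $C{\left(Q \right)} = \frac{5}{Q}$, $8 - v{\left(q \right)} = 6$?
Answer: $170$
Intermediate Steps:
$v{\left(q \right)} = 2$ ($v{\left(q \right)} = 8 - 6 = 2$)
$s{\left(t,D \right)} = t + D t$
$\left(35 s{\left(1,0 \right)} + 33\right) C{\left(v{\left(-1 \right)} \right)} = \left(35 \cdot 1 \left(1 + 0\right) + 33\right) \frac{5}{2} = \left(35 \cdot 1 \cdot 1 + 33\right) 5 \cdot \frac{1}{2} = \left(35 \cdot 1 + 33\right) \frac{5}{2} = \left(35 + 33\right) \frac{5}{2} = 68 \cdot \frac{5}{2} = 170$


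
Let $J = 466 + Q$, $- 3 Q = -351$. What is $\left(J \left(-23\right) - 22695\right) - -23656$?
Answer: $-12448$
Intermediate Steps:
$Q = 117$ ($Q = \left(- \frac{1}{3}\right) \left(-351\right) = 117$)
$J = 583$ ($J = 466 + 117 = 583$)
$\left(J \left(-23\right) - 22695\right) - -23656 = \left(583 \left(-23\right) - 22695\right) - -23656 = \left(-13409 - 22695\right) + 23656 = -36104 + 23656 = -12448$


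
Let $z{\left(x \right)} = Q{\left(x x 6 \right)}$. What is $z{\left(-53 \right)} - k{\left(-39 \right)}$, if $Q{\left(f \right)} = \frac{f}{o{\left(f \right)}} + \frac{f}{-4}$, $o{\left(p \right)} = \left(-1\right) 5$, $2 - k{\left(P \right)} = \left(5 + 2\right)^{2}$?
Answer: $- \frac{75373}{10} \approx -7537.3$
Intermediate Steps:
$k{\left(P \right)} = -47$ ($k{\left(P \right)} = 2 - \left(5 + 2\right)^{2} = 2 - 7^{2} = 2 - 49 = -47$)
$o{\left(p \right)} = -5$
$Q{\left(f \right)} = - \frac{9 f}{20}$ ($Q{\left(f \right)} = \frac{f}{-5} + \frac{f}{-4} = f \left(- \frac{1}{5}\right) + f \left(- \frac{1}{4}\right) = - \frac{f}{5} - \frac{f}{4} = - \frac{9 f}{20}$)
$z{\left(x \right)} = - \frac{27 x^{2}}{10}$ ($z{\left(x \right)} = - \frac{9 x x 6}{20} = - \frac{9 x^{2} \cdot 6}{20} = - \frac{9 \cdot 6 x^{2}}{20} = - \frac{27 x^{2}}{10}$)
$z{\left(-53 \right)} - k{\left(-39 \right)} = - \frac{27 \left(-53\right)^{2}}{10} - -47 = \left(- \frac{27}{10}\right) 2809 + 47 = - \frac{75843}{10} + 47 = - \frac{75373}{10}$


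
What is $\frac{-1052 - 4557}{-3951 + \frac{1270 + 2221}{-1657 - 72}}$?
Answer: $\frac{9697961}{6834770} \approx 1.4189$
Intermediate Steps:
$\frac{-1052 - 4557}{-3951 + \frac{1270 + 2221}{-1657 - 72}} = - \frac{5609}{-3951 + \frac{3491}{-1729}} = - \frac{5609}{-3951 + 3491 \left(- \frac{1}{1729}\right)} = - \frac{5609}{-3951 - \frac{3491}{1729}} = - \frac{5609}{- \frac{6834770}{1729}} = \left(-5609\right) \left(- \frac{1729}{6834770}\right) = \frac{9697961}{6834770}$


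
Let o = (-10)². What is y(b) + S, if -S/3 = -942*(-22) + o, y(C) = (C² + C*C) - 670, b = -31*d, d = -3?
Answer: -45844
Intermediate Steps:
o = 100
b = 93 (b = -31*(-3) = 93)
y(C) = -670 + 2*C² (y(C) = (C² + C²) - 670 = 2*C² - 670 = -670 + 2*C²)
S = -62472 (S = -3*(-942*(-22) + 100) = -3*(20724 + 100) = -3*20824 = -62472)
y(b) + S = (-670 + 2*93²) - 62472 = (-670 + 2*8649) - 62472 = (-670 + 17298) - 62472 = 16628 - 62472 = -45844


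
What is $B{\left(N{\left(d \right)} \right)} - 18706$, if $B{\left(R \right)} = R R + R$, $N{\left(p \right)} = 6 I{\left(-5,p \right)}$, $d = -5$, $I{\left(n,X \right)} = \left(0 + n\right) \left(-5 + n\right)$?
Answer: $71594$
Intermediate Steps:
$I{\left(n,X \right)} = n \left(-5 + n\right)$
$N{\left(p \right)} = 300$ ($N{\left(p \right)} = 6 \left(- 5 \left(-5 - 5\right)\right) = 6 \left(\left(-5\right) \left(-10\right)\right) = 6 \cdot 50 = 300$)
$B{\left(R \right)} = R + R^{2}$ ($B{\left(R \right)} = R^{2} + R = R + R^{2}$)
$B{\left(N{\left(d \right)} \right)} - 18706 = 300 \left(1 + 300\right) - 18706 = 300 \cdot 301 - 18706 = 90300 - 18706 = 71594$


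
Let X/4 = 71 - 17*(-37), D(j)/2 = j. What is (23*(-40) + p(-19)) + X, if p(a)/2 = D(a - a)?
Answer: 1880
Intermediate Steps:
D(j) = 2*j
p(a) = 0 (p(a) = 2*(2*(a - a)) = 2*(2*0) = 2*0 = 0)
X = 2800 (X = 4*(71 - 17*(-37)) = 4*(71 + 629) = 4*700 = 2800)
(23*(-40) + p(-19)) + X = (23*(-40) + 0) + 2800 = (-920 + 0) + 2800 = -920 + 2800 = 1880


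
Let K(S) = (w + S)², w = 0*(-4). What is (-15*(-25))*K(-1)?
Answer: 375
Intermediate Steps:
w = 0
K(S) = S² (K(S) = (0 + S)² = S²)
(-15*(-25))*K(-1) = -15*(-25)*(-1)² = 375*1 = 375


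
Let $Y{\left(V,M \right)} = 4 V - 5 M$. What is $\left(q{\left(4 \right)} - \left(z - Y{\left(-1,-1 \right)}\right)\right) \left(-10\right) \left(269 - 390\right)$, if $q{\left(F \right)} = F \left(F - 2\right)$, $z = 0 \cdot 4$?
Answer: $10890$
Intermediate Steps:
$z = 0$
$Y{\left(V,M \right)} = - 5 M + 4 V$
$q{\left(F \right)} = F \left(-2 + F\right)$
$\left(q{\left(4 \right)} - \left(z - Y{\left(-1,-1 \right)}\right)\right) \left(-10\right) \left(269 - 390\right) = \left(4 \left(-2 + 4\right) + \left(\left(\left(-5\right) \left(-1\right) + 4 \left(-1\right)\right) - 0\right)\right) \left(-10\right) \left(269 - 390\right) = \left(4 \cdot 2 + \left(\left(5 - 4\right) + 0\right)\right) \left(-10\right) \left(-121\right) = \left(8 + \left(1 + 0\right)\right) \left(-10\right) \left(-121\right) = \left(8 + 1\right) \left(-10\right) \left(-121\right) = 9 \left(-10\right) \left(-121\right) = \left(-90\right) \left(-121\right) = 10890$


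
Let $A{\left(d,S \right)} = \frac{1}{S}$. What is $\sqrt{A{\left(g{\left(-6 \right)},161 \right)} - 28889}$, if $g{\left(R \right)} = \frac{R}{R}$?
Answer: $\frac{6 i \sqrt{20800878}}{161} \approx 169.97 i$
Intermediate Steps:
$g{\left(R \right)} = 1$
$\sqrt{A{\left(g{\left(-6 \right)},161 \right)} - 28889} = \sqrt{\frac{1}{161} - 28889} = \sqrt{- \frac{4651128}{161}} = \frac{6 i \sqrt{20800878}}{161}$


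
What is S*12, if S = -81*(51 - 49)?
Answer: -1944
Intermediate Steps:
S = -162 (S = -81*2 = -162)
S*12 = -162*12 = -1944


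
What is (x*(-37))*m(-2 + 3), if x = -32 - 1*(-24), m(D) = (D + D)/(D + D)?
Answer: 296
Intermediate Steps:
m(D) = 1 (m(D) = (2*D)/((2*D)) = (2*D)*(1/(2*D)) = 1)
x = -8 (x = -32 + 24 = -8)
(x*(-37))*m(-2 + 3) = -8*(-37)*1 = 296*1 = 296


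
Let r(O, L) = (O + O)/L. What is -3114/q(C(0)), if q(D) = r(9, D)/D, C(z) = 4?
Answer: -2768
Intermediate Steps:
r(O, L) = 2*O/L (r(O, L) = (2*O)/L = 2*O/L)
q(D) = 18/D² (q(D) = (2*9/D)/D = (18/D)/D = 18/D²)
-3114/q(C(0)) = -3114/(18/4²) = -3114/(18*(1/16)) = -3114/9/8 = -3114*8/9 = -2768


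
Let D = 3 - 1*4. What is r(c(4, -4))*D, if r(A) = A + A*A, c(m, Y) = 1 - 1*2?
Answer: 0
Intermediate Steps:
c(m, Y) = -1 (c(m, Y) = 1 - 2 = -1)
r(A) = A + A²
D = -1 (D = 3 - 4 = -1)
r(c(4, -4))*D = -(1 - 1)*(-1) = -1*0*(-1) = 0*(-1) = 0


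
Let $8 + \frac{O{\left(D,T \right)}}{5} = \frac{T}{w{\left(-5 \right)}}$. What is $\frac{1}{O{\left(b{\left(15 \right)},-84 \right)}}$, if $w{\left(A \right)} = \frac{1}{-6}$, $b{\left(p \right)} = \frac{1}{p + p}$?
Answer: $\frac{1}{2480} \approx 0.00040323$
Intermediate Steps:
$b{\left(p \right)} = \frac{1}{2 p}$
$w{\left(A \right)} = - \frac{1}{6}$
$O{\left(D,T \right)} = -40 - 30 T$ ($O{\left(D,T \right)} = -40 + 5 \frac{T}{- \frac{1}{6}} = -40 + 5 T \left(-6\right) = -40 + 5 \left(- 6 T\right) = -40 - 30 T$)
$\frac{1}{O{\left(b{\left(15 \right)},-84 \right)}} = \frac{1}{-40 - -2520} = \frac{1}{-40 + 2520} = \frac{1}{2480}$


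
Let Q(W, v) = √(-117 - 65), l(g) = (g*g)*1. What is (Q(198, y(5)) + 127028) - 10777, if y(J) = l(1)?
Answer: 116251 + I*√182 ≈ 1.1625e+5 + 13.491*I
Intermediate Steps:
l(g) = g² (l(g) = g²*1 = g²)
y(J) = 1 (y(J) = 1² = 1)
Q(W, v) = I*√182 (Q(W, v) = √(-182) = I*√182)
(Q(198, y(5)) + 127028) - 10777 = (I*√182 + 127028) - 10777 = (127028 + I*√182) - 10777 = 116251 + I*√182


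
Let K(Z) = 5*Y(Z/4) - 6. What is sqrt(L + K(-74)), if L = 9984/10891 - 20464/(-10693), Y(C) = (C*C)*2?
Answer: sqrt(641856402871688834)/13700878 ≈ 58.475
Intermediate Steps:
Y(C) = 2*C**2 (Y(C) = C**2*2 = 2*C**2)
K(Z) = -6 + 5*Z**2/8 (K(Z) = 5*(2*(Z/4)**2) - 6 = 5*(2*(Z**2/16)) - 6 = 5*(Z**2/8) - 6 = 5*Z**2/8 - 6 = -6 + 5*Z**2/8)
L = 329632336/116457463 (L = 9984*(1/10891) - 20464*(-1/10693) = 9984/10891 + 20464/10693 = 329632336/116457463 ≈ 2.8305)
sqrt(L + K(-74)) = sqrt(329632336/116457463 + (-6 + (5/8)*(-74)**2)) = sqrt(329632336/116457463 + (-6 + (5/8)*5476)) = sqrt(329632336/116457463 + (-6 + 6845/2)) = sqrt(329632336/116457463 + 6833/2) = sqrt(796413109351/232914926) = sqrt(641856402871688834)/13700878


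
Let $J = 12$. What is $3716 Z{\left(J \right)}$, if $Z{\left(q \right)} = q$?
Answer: $44592$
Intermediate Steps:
$3716 Z{\left(J \right)} = 3716 \cdot 12 = 44592$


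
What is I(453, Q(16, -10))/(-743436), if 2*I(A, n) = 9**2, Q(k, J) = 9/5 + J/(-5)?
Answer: -9/165208 ≈ -5.4477e-5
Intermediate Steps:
Q(k, J) = 9/5 - J/5 (Q(k, J) = 9*(1/5) + J*(-1/5) = 9/5 - J/5)
I(A, n) = 81/2 (I(A, n) = (1/2)*9**2 = (1/2)*81 = 81/2)
I(453, Q(16, -10))/(-743436) = (81/2)/(-743436) = (81/2)*(-1/743436) = -9/165208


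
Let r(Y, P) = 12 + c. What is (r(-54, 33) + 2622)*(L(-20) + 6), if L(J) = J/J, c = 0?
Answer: 18438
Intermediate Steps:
L(J) = 1
r(Y, P) = 12 (r(Y, P) = 12 + 0 = 12)
(r(-54, 33) + 2622)*(L(-20) + 6) = (12 + 2622)*(1 + 6) = 2634*7 = 18438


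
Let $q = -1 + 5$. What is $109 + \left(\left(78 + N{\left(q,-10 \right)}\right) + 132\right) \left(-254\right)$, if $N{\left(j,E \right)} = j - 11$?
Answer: $-51453$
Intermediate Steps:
$q = 4$
$N{\left(j,E \right)} = -11 + j$
$109 + \left(\left(78 + N{\left(q,-10 \right)}\right) + 132\right) \left(-254\right) = 109 + \left(\left(78 + \left(-11 + 4\right)\right) + 132\right) \left(-254\right) = 109 + \left(\left(78 - 7\right) + 132\right) \left(-254\right) = 109 + \left(71 + 132\right) \left(-254\right) = 109 + 203 \left(-254\right) = 109 - 51562 = -51453$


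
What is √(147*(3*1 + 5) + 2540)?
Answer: 2*√929 ≈ 60.959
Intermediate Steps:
√(147*(3*1 + 5) + 2540) = √(147*(3 + 5) + 2540) = √(147*8 + 2540) = √(1176 + 2540) = √3716 = 2*√929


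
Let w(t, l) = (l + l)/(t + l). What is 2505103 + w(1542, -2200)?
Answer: 824181087/329 ≈ 2.5051e+6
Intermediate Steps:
w(t, l) = 2*l/(l + t) (w(t, l) = (2*l)/(l + t) = 2*l/(l + t))
2505103 + w(1542, -2200) = 2505103 + 2*(-2200)/(-2200 + 1542) = 2505103 + 2*(-2200)/(-658) = 2505103 + 2*(-2200)*(-1/658) = 2505103 + 2200/329 = 824181087/329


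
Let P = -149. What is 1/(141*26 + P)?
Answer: 1/3517 ≈ 0.00028433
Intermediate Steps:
1/(141*26 + P) = 1/(141*26 - 149) = 1/(3666 - 149) = 1/3517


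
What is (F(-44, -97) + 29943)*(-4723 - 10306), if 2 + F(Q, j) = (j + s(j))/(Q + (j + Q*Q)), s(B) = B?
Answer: -807717088129/1795 ≈ -4.4998e+8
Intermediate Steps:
F(Q, j) = -2 + 2*j/(Q + j + Q²) (F(Q, j) = -2 + (j + j)/(Q + (j + Q*Q)) = -2 + (2*j)/(Q + (j + Q²)) = -2 + (2*j)/(Q + j + Q²) = -2 + 2*j/(Q + j + Q²))
(F(-44, -97) + 29943)*(-4723 - 10306) = (2*(-44)*(-1 - 1*(-44))/(-44 - 97 + (-44)²) + 29943)*(-4723 - 10306) = (2*(-44)*(-1 + 44)/(-44 - 97 + 1936) + 29943)*(-15029) = (2*(-44)*43/1795 + 29943)*(-15029) = (2*(-44)*(1/1795)*43 + 29943)*(-15029) = (-3784/1795 + 29943)*(-15029) = (53743901/1795)*(-15029) = -807717088129/1795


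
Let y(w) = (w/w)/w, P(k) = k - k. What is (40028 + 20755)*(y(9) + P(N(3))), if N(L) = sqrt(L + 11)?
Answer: 20261/3 ≈ 6753.7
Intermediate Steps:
N(L) = sqrt(11 + L)
P(k) = 0
y(w) = 1/w
(40028 + 20755)*(y(9) + P(N(3))) = (40028 + 20755)*(1/9 + 0) = 60783*(1/9 + 0) = 60783*(1/9) = 20261/3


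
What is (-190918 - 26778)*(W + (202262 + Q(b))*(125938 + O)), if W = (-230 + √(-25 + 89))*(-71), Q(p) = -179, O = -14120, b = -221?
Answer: -4919174773080576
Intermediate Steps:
W = 15762 (W = (-230 + √64)*(-71) = (-230 + 8)*(-71) = -222*(-71) = 15762)
(-190918 - 26778)*(W + (202262 + Q(b))*(125938 + O)) = (-190918 - 26778)*(15762 + (202262 - 179)*(125938 - 14120)) = -217696*(15762 + 202083*111818) = -217696*(15762 + 22596516894) = -217696*22596532656 = -4919174773080576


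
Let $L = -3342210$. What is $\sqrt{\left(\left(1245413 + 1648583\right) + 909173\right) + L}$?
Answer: $\sqrt{460959} \approx 678.94$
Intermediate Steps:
$\sqrt{\left(\left(1245413 + 1648583\right) + 909173\right) + L} = \sqrt{\left(\left(1245413 + 1648583\right) + 909173\right) - 3342210} = \sqrt{\left(2893996 + 909173\right) - 3342210} = \sqrt{3803169 - 3342210} = \sqrt{460959}$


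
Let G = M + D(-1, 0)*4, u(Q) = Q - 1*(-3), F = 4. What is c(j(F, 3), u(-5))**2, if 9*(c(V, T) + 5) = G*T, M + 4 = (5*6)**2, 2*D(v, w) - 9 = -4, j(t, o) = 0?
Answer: 383161/9 ≈ 42573.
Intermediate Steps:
u(Q) = 3 + Q (u(Q) = Q + 3 = 3 + Q)
D(v, w) = 5/2 (D(v, w) = 9/2 + (1/2)*(-4) = 9/2 - 2 = 5/2)
M = 896 (M = -4 + (5*6)**2 = -4 + 30**2 = -4 + 900 = 896)
G = 906 (G = 896 + (5/2)*4 = 896 + 10 = 906)
c(V, T) = -5 + 302*T/3 (c(V, T) = -5 + (906*T)/9 = -5 + 302*T/3)
c(j(F, 3), u(-5))**2 = (-5 + 302*(3 - 5)/3)**2 = (-5 + (302/3)*(-2))**2 = (-5 - 604/3)**2 = (-619/3)**2 = 383161/9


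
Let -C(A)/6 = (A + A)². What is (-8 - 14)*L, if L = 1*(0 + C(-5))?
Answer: 13200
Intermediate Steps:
C(A) = -24*A² (C(A) = -6*(A + A)² = -6*4*A² = -24*A²)
L = -600 (L = 1*(0 - 24*(-5)²) = 1*(0 - 24*25) = 1*(0 - 600) = 1*(-600) = -600)
(-8 - 14)*L = (-8 - 14)*(-600) = -22*(-600) = 13200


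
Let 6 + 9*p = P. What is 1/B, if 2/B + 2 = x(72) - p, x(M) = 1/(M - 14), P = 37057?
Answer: -2149993/1044 ≈ -2059.4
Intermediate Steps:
p = 37051/9 (p = -2/3 + (1/9)*37057 = -2/3 + 37057/9 = 37051/9 ≈ 4116.8)
x(M) = 1/(-14 + M)
B = -1044/2149993 (B = 2/(-2 + (1/(-14 + 72) - 1*37051/9)) = 2/(-2 + (1/58 - 37051/9)) = 2/(-2 - 2148949/522) = 2/(-2149993/522) = 2*(-522/2149993) = -1044/2149993 ≈ -0.00048558)
1/B = 1/(-1044/2149993) = -2149993/1044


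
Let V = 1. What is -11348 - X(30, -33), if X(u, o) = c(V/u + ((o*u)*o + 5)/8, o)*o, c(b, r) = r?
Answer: -12437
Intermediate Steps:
X(u, o) = o² (X(u, o) = o*o = o²)
-11348 - X(30, -33) = -11348 - 1*(-33)² = -11348 - 1*1089 = -11348 - 1089 = -12437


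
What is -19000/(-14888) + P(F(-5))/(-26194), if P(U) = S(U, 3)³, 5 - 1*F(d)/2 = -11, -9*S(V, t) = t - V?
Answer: 45306248821/35536587786 ≈ 1.2749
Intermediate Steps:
S(V, t) = -t/9 + V/9 (S(V, t) = -(t - V)/9 = -t/9 + V/9)
F(d) = 32 (F(d) = 10 - 2*(-11) = 10 + 22 = 32)
P(U) = (-⅓ + U/9)³ (P(U) = (-⅑*3 + U/9)³ = (-⅓ + U/9)³)
-19000/(-14888) + P(F(-5))/(-26194) = -19000/(-14888) + ((-3 + 32)³/729)/(-26194) = -19000*(-1/14888) + ((1/729)*29³)*(-1/26194) = 2375/1861 + ((1/729)*24389)*(-1/26194) = 2375/1861 + (24389/729)*(-1/26194) = 2375/1861 - 24389/19095426 = 45306248821/35536587786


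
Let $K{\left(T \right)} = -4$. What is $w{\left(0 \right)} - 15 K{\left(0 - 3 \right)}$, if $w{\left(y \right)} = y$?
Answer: $60$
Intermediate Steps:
$w{\left(0 \right)} - 15 K{\left(0 - 3 \right)} = 0 - -60 = 0 + 60 = 60$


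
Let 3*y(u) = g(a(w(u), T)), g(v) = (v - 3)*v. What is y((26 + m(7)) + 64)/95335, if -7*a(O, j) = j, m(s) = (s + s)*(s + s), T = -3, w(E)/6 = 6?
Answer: -18/4671415 ≈ -3.8532e-6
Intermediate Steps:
w(E) = 36 (w(E) = 6*6 = 36)
m(s) = 4*s² (m(s) = (2*s)*(2*s) = 4*s²)
a(O, j) = -j/7
g(v) = v*(-3 + v) (g(v) = (-3 + v)*v = v*(-3 + v))
y(u) = -18/49 (y(u) = ((-⅐*(-3))*(-3 - ⅐*(-3)))/3 = (3*(-3 + 3/7)/7)/3 = ((3/7)*(-18/7))/3 = (⅓)*(-54/49) = -18/49)
y((26 + m(7)) + 64)/95335 = -18/49/95335 = -18/49*1/95335 = -18/4671415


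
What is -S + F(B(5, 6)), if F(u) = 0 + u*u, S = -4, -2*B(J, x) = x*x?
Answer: 328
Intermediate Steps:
B(J, x) = -x²/2 (B(J, x) = -x*x/2 = -x²/2)
F(u) = u² (F(u) = 0 + u² = u²)
-S + F(B(5, 6)) = -1*(-4) + (-½*6²)² = 4 + (-½*36)² = 4 + (-18)² = 4 + 324 = 328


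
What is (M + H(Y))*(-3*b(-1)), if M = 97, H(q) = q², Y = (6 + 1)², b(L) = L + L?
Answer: 14988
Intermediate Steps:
b(L) = 2*L
Y = 49 (Y = 7² = 49)
(M + H(Y))*(-3*b(-1)) = (97 + 49²)*(-6*(-1)) = (97 + 2401)*(-3*(-2)) = 2498*6 = 14988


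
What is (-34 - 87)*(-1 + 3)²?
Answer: -484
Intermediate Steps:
(-34 - 87)*(-1 + 3)² = -121*2² = -121*4 = -484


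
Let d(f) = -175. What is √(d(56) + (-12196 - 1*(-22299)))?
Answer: 2*√2482 ≈ 99.639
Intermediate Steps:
√(d(56) + (-12196 - 1*(-22299))) = √(-175 + (-12196 - 1*(-22299))) = √(-175 + (-12196 + 22299)) = √(-175 + 10103) = √9928 = 2*√2482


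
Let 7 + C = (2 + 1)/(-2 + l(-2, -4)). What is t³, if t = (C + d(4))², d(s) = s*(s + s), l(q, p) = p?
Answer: 13841287201/64 ≈ 2.1627e+8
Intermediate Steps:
d(s) = 2*s² (d(s) = s*(2*s) = 2*s²)
C = -15/2 (C = -7 + (2 + 1)/(-2 - 4) = -7 + 3/(-6) = -7 + 3*(-⅙) = -7 - ½ = -15/2 ≈ -7.5000)
t = 2401/4 (t = (-15/2 + 2*4²)² = (-15/2 + 2*16)² = (-15/2 + 32)² = (49/2)² = 2401/4 ≈ 600.25)
t³ = (2401/4)³ = 13841287201/64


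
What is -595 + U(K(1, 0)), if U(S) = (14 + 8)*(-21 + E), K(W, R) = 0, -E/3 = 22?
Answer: -2509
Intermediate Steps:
E = -66 (E = -3*22 = -66)
U(S) = -1914 (U(S) = (14 + 8)*(-21 - 66) = 22*(-87) = -1914)
-595 + U(K(1, 0)) = -595 - 1914 = -2509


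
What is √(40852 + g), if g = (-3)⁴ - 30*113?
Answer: √37543 ≈ 193.76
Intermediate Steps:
g = -3309 (g = 81 - 3390 = -3309)
√(40852 + g) = √(40852 - 3309) = √37543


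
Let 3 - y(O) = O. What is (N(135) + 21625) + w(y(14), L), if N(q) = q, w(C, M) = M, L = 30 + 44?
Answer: 21834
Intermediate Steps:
y(O) = 3 - O
L = 74
(N(135) + 21625) + w(y(14), L) = (135 + 21625) + 74 = 21760 + 74 = 21834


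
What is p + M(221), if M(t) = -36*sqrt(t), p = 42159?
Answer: 42159 - 36*sqrt(221) ≈ 41624.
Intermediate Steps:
p + M(221) = 42159 - 36*sqrt(221)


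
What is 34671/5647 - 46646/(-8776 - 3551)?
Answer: 690799379/69610569 ≈ 9.9238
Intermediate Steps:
34671/5647 - 46646/(-8776 - 3551) = 34671*(1/5647) - 46646/(-12327) = 34671/5647 - 46646*(-1/12327) = 34671/5647 + 46646/12327 = 690799379/69610569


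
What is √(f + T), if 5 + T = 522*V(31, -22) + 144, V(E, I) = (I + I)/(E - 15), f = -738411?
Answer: I*√2958830/2 ≈ 860.06*I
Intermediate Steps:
V(E, I) = 2*I/(-15 + E) (V(E, I) = (2*I)/(-15 + E) = 2*I/(-15 + E))
T = -2593/2 (T = -5 + (522*(2*(-22)/(-15 + 31)) + 144) = -5 + (522*(2*(-22)/16) + 144) = -5 + (522*(2*(-22)*(1/16)) + 144) = -5 + (522*(-11/4) + 144) = -5 + (-2871/2 + 144) = -5 - 2583/2 = -2593/2 ≈ -1296.5)
√(f + T) = √(-738411 - 2593/2) = √(-1479415/2) = I*√2958830/2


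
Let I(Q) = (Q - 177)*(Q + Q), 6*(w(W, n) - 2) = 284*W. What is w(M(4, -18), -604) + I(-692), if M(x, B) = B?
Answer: 1201846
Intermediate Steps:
w(W, n) = 2 + 142*W/3 (w(W, n) = 2 + (284*W)/6 = 2 + 142*W/3)
I(Q) = 2*Q*(-177 + Q) (I(Q) = (-177 + Q)*(2*Q) = 2*Q*(-177 + Q))
w(M(4, -18), -604) + I(-692) = (2 + (142/3)*(-18)) + 2*(-692)*(-177 - 692) = (2 - 852) + 2*(-692)*(-869) = -850 + 1202696 = 1201846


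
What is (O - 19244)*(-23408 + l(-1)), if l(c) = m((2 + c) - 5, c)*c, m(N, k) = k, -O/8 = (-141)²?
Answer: 4173280844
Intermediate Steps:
O = -159048 (O = -8*(-141)² = -8*19881 = -159048)
l(c) = c² (l(c) = c*c = c²)
(O - 19244)*(-23408 + l(-1)) = (-159048 - 19244)*(-23408 + (-1)²) = -178292*(-23408 + 1) = -178292*(-23407) = 4173280844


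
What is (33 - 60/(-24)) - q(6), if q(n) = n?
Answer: 59/2 ≈ 29.500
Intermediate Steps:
(33 - 60/(-24)) - q(6) = (33 - 60/(-24)) - 1*6 = (33 - 60*(-1)/24) - 6 = (33 - 4*(-5/8)) - 6 = (33 + 5/2) - 6 = 71/2 - 6 = 59/2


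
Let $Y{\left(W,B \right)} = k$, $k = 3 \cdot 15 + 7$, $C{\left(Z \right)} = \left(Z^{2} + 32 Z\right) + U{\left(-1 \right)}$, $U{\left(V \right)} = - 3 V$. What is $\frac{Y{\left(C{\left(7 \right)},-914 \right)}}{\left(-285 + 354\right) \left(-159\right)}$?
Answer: $- \frac{52}{10971} \approx -0.0047398$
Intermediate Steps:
$C{\left(Z \right)} = 3 + Z^{2} + 32 Z$ ($C{\left(Z \right)} = \left(Z^{2} + 32 Z\right) - -3 = \left(Z^{2} + 32 Z\right) + 3 = 3 + Z^{2} + 32 Z$)
$k = 52$ ($k = 45 + 7 = 52$)
$Y{\left(W,B \right)} = 52$
$\frac{Y{\left(C{\left(7 \right)},-914 \right)}}{\left(-285 + 354\right) \left(-159\right)} = \frac{52}{\left(-285 + 354\right) \left(-159\right)} = \frac{52}{69 \left(-159\right)} = \frac{52}{-10971} = 52 \left(- \frac{1}{10971}\right) = - \frac{52}{10971}$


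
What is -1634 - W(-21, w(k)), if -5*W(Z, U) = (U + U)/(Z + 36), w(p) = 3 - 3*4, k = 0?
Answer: -40856/25 ≈ -1634.2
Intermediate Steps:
w(p) = -9 (w(p) = 3 - 12 = -9)
W(Z, U) = -2*U/(5*(36 + Z)) (W(Z, U) = -(U + U)/(5*(Z + 36)) = -2*U/(5*(36 + Z)))
-1634 - W(-21, w(k)) = -1634 - (-2)*(-9)/(180 + 5*(-21)) = -1634 - (-2)*(-9)/(180 - 105) = -1634 - (-2)*(-9)/75 = -1634 - 1*6/25 = -1634 - 6/25 = -40856/25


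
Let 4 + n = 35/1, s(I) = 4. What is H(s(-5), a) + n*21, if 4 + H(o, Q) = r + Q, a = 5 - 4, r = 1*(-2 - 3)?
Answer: 643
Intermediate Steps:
r = -5 (r = 1*(-5) = -5)
a = 1
H(o, Q) = -9 + Q (H(o, Q) = -4 + (-5 + Q) = -9 + Q)
n = 31 (n = -4 + 35/1 = -4 + 35*1 = -4 + 35 = 31)
H(s(-5), a) + n*21 = (-9 + 1) + 31*21 = -8 + 651 = 643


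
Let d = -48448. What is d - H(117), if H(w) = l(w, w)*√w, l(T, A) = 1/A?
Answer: -48448 - √13/39 ≈ -48448.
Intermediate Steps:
H(w) = w^(-½) (H(w) = √w/w = w^(-½))
d - H(117) = -48448 - 1/√117 = -48448 - √13/39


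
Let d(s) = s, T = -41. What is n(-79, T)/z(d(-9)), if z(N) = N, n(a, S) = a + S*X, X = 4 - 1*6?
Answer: -⅓ ≈ -0.33333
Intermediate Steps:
X = -2 (X = 4 - 6 = -2)
n(a, S) = a - 2*S (n(a, S) = a + S*(-2) = a - 2*S)
n(-79, T)/z(d(-9)) = (-79 - 2*(-41))/(-9) = (-79 + 82)*(-⅑) = 3*(-⅑) = -⅓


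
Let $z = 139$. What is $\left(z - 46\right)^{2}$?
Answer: $8649$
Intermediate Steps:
$\left(z - 46\right)^{2} = \left(139 - 46\right)^{2} = 93^{2} = 8649$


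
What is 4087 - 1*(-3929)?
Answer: 8016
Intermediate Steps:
4087 - 1*(-3929) = 4087 + 3929 = 8016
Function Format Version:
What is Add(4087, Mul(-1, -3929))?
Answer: 8016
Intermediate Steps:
Add(4087, Mul(-1, -3929)) = Add(4087, 3929) = 8016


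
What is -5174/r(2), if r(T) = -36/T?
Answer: 2587/9 ≈ 287.44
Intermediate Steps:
-5174/r(2) = -5174/((-36/2)) = -5174/((-36*1/2)) = -5174/(-18) = -5174*(-1/18) = 2587/9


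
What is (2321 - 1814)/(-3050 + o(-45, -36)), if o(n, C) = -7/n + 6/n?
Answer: -22815/137249 ≈ -0.16623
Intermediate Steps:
o(n, C) = -1/n
(2321 - 1814)/(-3050 + o(-45, -36)) = (2321 - 1814)/(-3050 - 1/(-45)) = 507/(-3050 - 1*(-1/45)) = 507/(-3050 + 1/45) = 507/(-137249/45) = 507*(-45/137249) = -22815/137249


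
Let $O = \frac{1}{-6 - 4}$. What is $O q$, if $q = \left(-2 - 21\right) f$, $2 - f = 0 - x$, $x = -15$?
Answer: $- \frac{299}{10} \approx -29.9$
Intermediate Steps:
$f = -13$ ($f = 2 - \left(0 - -15\right) = 2 - \left(0 + 15\right) = 2 - 15 = -13$)
$O = - \frac{1}{10}$ ($O = \frac{1}{-10} = - \frac{1}{10} \approx -0.1$)
$q = 299$ ($q = \left(-2 - 21\right) \left(-13\right) = \left(-23\right) \left(-13\right) = 299$)
$O q = \left(- \frac{1}{10}\right) 299 = - \frac{299}{10}$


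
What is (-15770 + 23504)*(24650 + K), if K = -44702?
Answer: -155082168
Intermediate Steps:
(-15770 + 23504)*(24650 + K) = (-15770 + 23504)*(24650 - 44702) = 7734*(-20052) = -155082168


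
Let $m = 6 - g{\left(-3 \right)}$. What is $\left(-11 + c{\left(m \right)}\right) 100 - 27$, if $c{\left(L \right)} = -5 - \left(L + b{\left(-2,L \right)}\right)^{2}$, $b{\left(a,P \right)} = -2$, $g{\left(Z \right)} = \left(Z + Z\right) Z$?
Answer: $-21227$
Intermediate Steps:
$g{\left(Z \right)} = 2 Z^{2}$ ($g{\left(Z \right)} = 2 Z Z = 2 Z^{2}$)
$m = -12$ ($m = 6 - 2 \left(-3\right)^{2} = 6 - 2 \cdot 9 = 6 - 18 = -12$)
$c{\left(L \right)} = -5 - \left(-2 + L\right)^{2}$ ($c{\left(L \right)} = -5 - \left(L - 2\right)^{2} = -5 - \left(-2 + L\right)^{2}$)
$\left(-11 + c{\left(m \right)}\right) 100 - 27 = \left(-11 - \left(5 + \left(-2 - 12\right)^{2}\right)\right) 100 - 27 = \left(-11 - 201\right) 100 - 27 = \left(-212\right) 100 - 27 = -21200 - 27 = -21227$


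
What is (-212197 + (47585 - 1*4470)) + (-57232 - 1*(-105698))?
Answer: -120616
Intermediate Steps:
(-212197 + (47585 - 1*4470)) + (-57232 - 1*(-105698)) = (-212197 + (47585 - 4470)) + (-57232 + 105698) = (-212197 + 43115) + 48466 = -169082 + 48466 = -120616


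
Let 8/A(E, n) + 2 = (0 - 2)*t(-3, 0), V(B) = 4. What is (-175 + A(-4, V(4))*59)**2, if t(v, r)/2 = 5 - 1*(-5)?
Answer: 15295921/441 ≈ 34685.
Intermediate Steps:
t(v, r) = 20 (t(v, r) = 2*(5 - 1*(-5)) = 2*(5 + 5) = 2*10 = 20)
A(E, n) = -4/21 (A(E, n) = 8/(-2 + (0 - 2)*20) = 8/(-2 - 2*20) = 8/(-2 - 40) = 8/(-42) = 8*(-1/42) = -4/21)
(-175 + A(-4, V(4))*59)**2 = (-175 - 4/21*59)**2 = (-175 - 236/21)**2 = (-3911/21)**2 = 15295921/441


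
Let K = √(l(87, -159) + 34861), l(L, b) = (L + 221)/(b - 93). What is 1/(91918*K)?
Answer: 3*√313738/28838169484 ≈ 5.8269e-8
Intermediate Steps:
l(L, b) = (221 + L)/(-93 + b)
K = √313738/3 (K = √((221 + 87)/(-93 - 159) + 34861) = √(308/(-252) + 34861) = √(-1/252*308 + 34861) = √(-11/9 + 34861) = √(313738/9) = √313738/3 ≈ 186.71)
1/(91918*K) = 1/(91918*((√313738/3))) = (3*√313738/313738)/91918 = 3*√313738/28838169484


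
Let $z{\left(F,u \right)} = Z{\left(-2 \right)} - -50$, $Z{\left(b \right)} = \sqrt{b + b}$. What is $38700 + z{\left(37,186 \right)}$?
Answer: $38750 + 2 i \approx 38750.0 + 2.0 i$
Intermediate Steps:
$Z{\left(b \right)} = \sqrt{2} \sqrt{b}$ ($Z{\left(b \right)} = \sqrt{2 b} = \sqrt{2} \sqrt{b}$)
$z{\left(F,u \right)} = 50 + 2 i$ ($z{\left(F,u \right)} = \sqrt{2} \sqrt{-2} - -50 = \sqrt{2} i \sqrt{2} + 50 = 2 i + 50 = 50 + 2 i$)
$38700 + z{\left(37,186 \right)} = 38700 + \left(50 + 2 i\right) = 38750 + 2 i$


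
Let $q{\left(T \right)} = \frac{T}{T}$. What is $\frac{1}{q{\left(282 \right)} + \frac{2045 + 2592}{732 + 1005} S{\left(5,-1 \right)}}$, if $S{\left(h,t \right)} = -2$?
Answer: $- \frac{1737}{7537} \approx -0.23046$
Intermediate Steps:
$q{\left(T \right)} = 1$
$\frac{1}{q{\left(282 \right)} + \frac{2045 + 2592}{732 + 1005} S{\left(5,-1 \right)}} = \frac{1}{1 + \frac{2045 + 2592}{732 + 1005} \left(-2\right)} = \frac{1}{1 + \frac{4637}{1737} \left(-2\right)} = \frac{1}{1 - \frac{9274}{1737}} = \frac{1}{- \frac{7537}{1737}} = - \frac{1737}{7537}$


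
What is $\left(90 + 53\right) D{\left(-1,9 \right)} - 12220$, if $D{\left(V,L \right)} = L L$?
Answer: $-637$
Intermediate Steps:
$D{\left(V,L \right)} = L^{2}$
$\left(90 + 53\right) D{\left(-1,9 \right)} - 12220 = \left(90 + 53\right) 9^{2} - 12220 = 143 \cdot 81 - 12220 = 11583 - 12220 = -637$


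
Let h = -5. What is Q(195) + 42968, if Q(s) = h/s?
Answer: 1675751/39 ≈ 42968.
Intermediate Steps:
Q(s) = -5/s
Q(195) + 42968 = -5/195 + 42968 = -5*1/195 + 42968 = -1/39 + 42968 = 1675751/39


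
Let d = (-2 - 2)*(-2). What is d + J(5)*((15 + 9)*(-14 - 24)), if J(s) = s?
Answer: -4552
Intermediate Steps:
d = 8 (d = -4*(-2) = 8)
d + J(5)*((15 + 9)*(-14 - 24)) = 8 + 5*((15 + 9)*(-14 - 24)) = 8 + 5*(24*(-38)) = 8 + 5*(-912) = 8 - 4560 = -4552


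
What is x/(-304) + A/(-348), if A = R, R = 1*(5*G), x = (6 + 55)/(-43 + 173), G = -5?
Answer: 241693/3438240 ≈ 0.070296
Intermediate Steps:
x = 61/130 ≈ 0.46923
R = -25 (R = 1*(5*(-5)) = 1*(-25) = -25)
A = -25
x/(-304) + A/(-348) = (61/130)/(-304) - 25/(-348) = (61/130)*(-1/304) - 25*(-1/348) = -61/39520 + 25/348 = 241693/3438240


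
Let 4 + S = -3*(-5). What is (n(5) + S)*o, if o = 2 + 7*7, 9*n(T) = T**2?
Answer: 2108/3 ≈ 702.67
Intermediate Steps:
n(T) = T**2/9
S = 11 (S = -4 - 3*(-5) = -4 + 15 = 11)
o = 51 (o = 2 + 49 = 51)
(n(5) + S)*o = ((1/9)*5**2 + 11)*51 = ((1/9)*25 + 11)*51 = (25/9 + 11)*51 = (124/9)*51 = 2108/3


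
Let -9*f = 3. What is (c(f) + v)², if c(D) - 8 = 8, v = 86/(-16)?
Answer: 7225/64 ≈ 112.89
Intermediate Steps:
f = -⅓ (f = -⅑*3 = -⅓ ≈ -0.33333)
v = -43/8 (v = 86*(-1/16) = -43/8 ≈ -5.3750)
c(D) = 16 (c(D) = 8 + 8 = 16)
(c(f) + v)² = (16 - 43/8)² = (85/8)² = 7225/64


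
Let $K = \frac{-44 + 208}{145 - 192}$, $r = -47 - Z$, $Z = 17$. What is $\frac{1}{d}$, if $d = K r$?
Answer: $\frac{47}{10496} \approx 0.0044779$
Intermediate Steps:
$r = -64$ ($r = -47 - 17 = -64$)
$K = - \frac{164}{47}$ ($K = \frac{164}{-47} = 164 \left(- \frac{1}{47}\right) = - \frac{164}{47} \approx -3.4894$)
$d = \frac{10496}{47}$ ($d = \left(- \frac{164}{47}\right) \left(-64\right) = \frac{10496}{47} \approx 223.32$)
$\frac{1}{d} = \frac{1}{\frac{10496}{47}} = \frac{47}{10496}$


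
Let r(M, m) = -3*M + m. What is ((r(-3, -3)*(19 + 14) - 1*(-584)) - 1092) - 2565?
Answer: -2875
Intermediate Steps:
r(M, m) = m - 3*M
((r(-3, -3)*(19 + 14) - 1*(-584)) - 1092) - 2565 = (((-3 - 3*(-3))*(19 + 14) - 1*(-584)) - 1092) - 2565 = (((-3 + 9)*33 + 584) - 1092) - 2565 = ((6*33 + 584) - 1092) - 2565 = ((198 + 584) - 1092) - 2565 = (782 - 1092) - 2565 = -310 - 2565 = -2875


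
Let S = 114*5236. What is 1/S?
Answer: 1/596904 ≈ 1.6753e-6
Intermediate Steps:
S = 596904
1/S = 1/596904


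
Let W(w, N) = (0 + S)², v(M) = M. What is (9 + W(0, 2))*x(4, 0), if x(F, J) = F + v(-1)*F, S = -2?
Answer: 0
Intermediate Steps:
x(F, J) = 0 (x(F, J) = F - F = 0)
W(w, N) = 4 (W(w, N) = (0 - 2)² = (-2)² = 4)
(9 + W(0, 2))*x(4, 0) = (9 + 4)*0 = 13*0 = 0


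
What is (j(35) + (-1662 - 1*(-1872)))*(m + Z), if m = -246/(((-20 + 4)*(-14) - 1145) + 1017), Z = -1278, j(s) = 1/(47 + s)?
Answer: -352841069/1312 ≈ -2.6893e+5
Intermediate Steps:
m = -41/16 (m = -246/((-16*(-14) - 1145) + 1017) = -246/((224 - 1145) + 1017) = -246/(-921 + 1017) = -246/96 = -246*1/96 = -41/16 ≈ -2.5625)
(j(35) + (-1662 - 1*(-1872)))*(m + Z) = (1/(47 + 35) + (-1662 - 1*(-1872)))*(-41/16 - 1278) = (1/82 + (-1662 + 1872))*(-20489/16) = (1/82 + 210)*(-20489/16) = (17221/82)*(-20489/16) = -352841069/1312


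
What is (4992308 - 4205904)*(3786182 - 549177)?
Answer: 2545593680020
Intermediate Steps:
(4992308 - 4205904)*(3786182 - 549177) = 786404*3237005 = 2545593680020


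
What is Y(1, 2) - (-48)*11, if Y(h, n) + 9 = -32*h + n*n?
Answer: 491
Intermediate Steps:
Y(h, n) = -9 + n² - 32*h (Y(h, n) = -9 + (-32*h + n*n) = -9 + (-32*h + n²) = -9 + (n² - 32*h) = -9 + n² - 32*h)
Y(1, 2) - (-48)*11 = (-9 + 2² - 32*1) - (-48)*11 = (-9 + 4 - 32) - 1*(-528) = -37 + 528 = 491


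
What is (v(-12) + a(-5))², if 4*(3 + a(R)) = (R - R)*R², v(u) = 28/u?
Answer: 256/9 ≈ 28.444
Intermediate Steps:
a(R) = -3 (a(R) = -3 + ((R - R)*R²)/4 = -3 + (0*R²)/4 = -3 + (¼)*0 = -3 + 0 = -3)
(v(-12) + a(-5))² = (28/(-12) - 3)² = (28*(-1/12) - 3)² = (-7/3 - 3)² = (-16/3)² = 256/9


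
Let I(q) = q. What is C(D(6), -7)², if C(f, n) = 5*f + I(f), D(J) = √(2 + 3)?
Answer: 180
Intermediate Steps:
D(J) = √5
C(f, n) = 6*f (C(f, n) = 5*f + f = 6*f)
C(D(6), -7)² = (6*√5)² = 180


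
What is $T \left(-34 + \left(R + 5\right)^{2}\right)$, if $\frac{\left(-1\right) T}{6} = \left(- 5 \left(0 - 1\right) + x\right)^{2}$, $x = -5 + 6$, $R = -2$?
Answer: $5400$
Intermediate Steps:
$x = 1$
$T = -216$ ($T = - 6 \left(- 5 \left(0 - 1\right) + 1\right)^{2} = - 6 \left(\left(-5\right) \left(-1\right) + 1\right)^{2} = - 6 \left(5 + 1\right)^{2} = - 6 \cdot 6^{2} = \left(-6\right) 36 = -216$)
$T \left(-34 + \left(R + 5\right)^{2}\right) = - 216 \left(-34 + \left(-2 + 5\right)^{2}\right) = - 216 \left(-34 + 3^{2}\right) = - 216 \left(-34 + 9\right) = \left(-216\right) \left(-25\right) = 5400$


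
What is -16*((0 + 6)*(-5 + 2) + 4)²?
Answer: -3136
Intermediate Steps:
-16*((0 + 6)*(-5 + 2) + 4)² = -16*(6*(-3) + 4)² = -16*(-18 + 4)² = -16*(-14)² = -16*196 = -3136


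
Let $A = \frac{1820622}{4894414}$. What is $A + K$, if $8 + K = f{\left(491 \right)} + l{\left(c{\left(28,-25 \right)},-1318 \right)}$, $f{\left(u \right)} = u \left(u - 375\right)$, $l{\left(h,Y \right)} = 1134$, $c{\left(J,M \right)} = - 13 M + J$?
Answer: $\frac{142139587285}{2447207} \approx 58082.0$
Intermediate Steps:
$c{\left(J,M \right)} = J - 13 M$
$f{\left(u \right)} = u \left(-375 + u\right)$
$A = \frac{910311}{2447207}$ ($A = 1820622 \cdot \frac{1}{4894414} = \frac{910311}{2447207} \approx 0.37198$)
$K = 58082$ ($K = -8 + \left(491 \left(-375 + 491\right) + 1134\right) = -8 + \left(491 \cdot 116 + 1134\right) = -8 + \left(56956 + 1134\right) = -8 + 58090 = 58082$)
$A + K = \frac{910311}{2447207} + 58082 = \frac{142139587285}{2447207}$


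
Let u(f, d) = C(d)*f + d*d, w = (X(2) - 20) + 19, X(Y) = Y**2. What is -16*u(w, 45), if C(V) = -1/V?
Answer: -485984/15 ≈ -32399.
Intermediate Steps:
w = 3 (w = (2**2 - 20) + 19 = (4 - 20) + 19 = -16 + 19 = 3)
u(f, d) = d**2 - f/d (u(f, d) = (-1/d)*f + d*d = -f/d + d**2 = d**2 - f/d)
-16*u(w, 45) = -16*(45**3 - 1*3)/45 = -16*(91125 - 3)/45 = -16*91122/45 = -16*30374/15 = -485984/15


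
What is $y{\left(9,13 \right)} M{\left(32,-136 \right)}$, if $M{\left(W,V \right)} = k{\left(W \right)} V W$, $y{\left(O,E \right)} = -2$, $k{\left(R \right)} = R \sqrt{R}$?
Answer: $1114112 \sqrt{2} \approx 1.5756 \cdot 10^{6}$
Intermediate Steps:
$k{\left(R \right)} = R^{\frac{3}{2}}$
$M{\left(W,V \right)} = V W^{\frac{5}{2}}$ ($M{\left(W,V \right)} = W^{\frac{3}{2}} V W = V W^{\frac{3}{2}} W = V W^{\frac{5}{2}}$)
$y{\left(9,13 \right)} M{\left(32,-136 \right)} = - 2 \left(- 136 \cdot 32^{\frac{5}{2}}\right) = - 2 \left(- 136 \cdot 4096 \sqrt{2}\right) = - 2 \left(- 557056 \sqrt{2}\right) = 1114112 \sqrt{2}$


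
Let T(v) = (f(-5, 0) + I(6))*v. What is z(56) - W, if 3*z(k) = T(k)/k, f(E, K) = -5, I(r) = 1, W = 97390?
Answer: -292174/3 ≈ -97391.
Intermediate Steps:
T(v) = -4*v (T(v) = (-5 + 1)*v = -4*v)
z(k) = -4/3 (z(k) = ((-4*k)/k)/3 = (1/3)*(-4) = -4/3)
z(56) - W = -4/3 - 1*97390 = -4/3 - 97390 = -292174/3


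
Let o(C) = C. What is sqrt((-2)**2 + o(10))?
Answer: sqrt(14) ≈ 3.7417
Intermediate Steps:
sqrt((-2)**2 + o(10)) = sqrt((-2)**2 + 10) = sqrt(4 + 10) = sqrt(14)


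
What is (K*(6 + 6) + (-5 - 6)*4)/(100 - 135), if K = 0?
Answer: 44/35 ≈ 1.2571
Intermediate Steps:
(K*(6 + 6) + (-5 - 6)*4)/(100 - 135) = (0*(6 + 6) + (-5 - 6)*4)/(100 - 135) = (0*12 - 11*4)/(-35) = (0 - 44)*(-1/35) = -44*(-1/35) = 44/35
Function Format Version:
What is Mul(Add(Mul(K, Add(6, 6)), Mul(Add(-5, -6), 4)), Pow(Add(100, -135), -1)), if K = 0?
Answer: Rational(44, 35) ≈ 1.2571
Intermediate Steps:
Mul(Add(Mul(K, Add(6, 6)), Mul(Add(-5, -6), 4)), Pow(Add(100, -135), -1)) = Mul(Add(Mul(0, Add(6, 6)), Mul(Add(-5, -6), 4)), Pow(Add(100, -135), -1)) = Mul(Add(Mul(0, 12), Mul(-11, 4)), Pow(-35, -1)) = Mul(Add(0, -44), Rational(-1, 35)) = Mul(-44, Rational(-1, 35)) = Rational(44, 35)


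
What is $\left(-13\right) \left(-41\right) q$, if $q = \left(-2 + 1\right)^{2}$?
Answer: $533$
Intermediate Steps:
$q = 1$ ($q = \left(-1\right)^{2} = 1$)
$\left(-13\right) \left(-41\right) q = \left(-13\right) \left(-41\right) 1 = 533 \cdot 1 = 533$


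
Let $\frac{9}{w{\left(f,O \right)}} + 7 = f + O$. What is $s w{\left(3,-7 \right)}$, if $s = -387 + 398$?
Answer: $-9$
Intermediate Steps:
$w{\left(f,O \right)} = \frac{9}{-7 + O + f}$ ($w{\left(f,O \right)} = \frac{9}{-7 + \left(f + O\right)} = \frac{9}{-7 + \left(O + f\right)} = \frac{9}{-7 + O + f}$)
$s = 11$
$s w{\left(3,-7 \right)} = 11 \frac{9}{-7 - 7 + 3} = 11 \frac{9}{-11} = 11 \cdot 9 \left(- \frac{1}{11}\right) = 11 \left(- \frac{9}{11}\right) = -9$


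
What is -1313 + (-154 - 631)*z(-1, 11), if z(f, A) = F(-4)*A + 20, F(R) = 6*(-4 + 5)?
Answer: -68823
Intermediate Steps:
F(R) = 6 (F(R) = 6*1 = 6)
z(f, A) = 20 + 6*A (z(f, A) = 6*A + 20 = 20 + 6*A)
-1313 + (-154 - 631)*z(-1, 11) = -1313 + (-154 - 631)*(20 + 6*11) = -1313 - 785*(20 + 66) = -1313 - 785*86 = -1313 - 67510 = -68823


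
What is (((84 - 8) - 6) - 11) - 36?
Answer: 23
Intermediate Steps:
(((84 - 8) - 6) - 11) - 36 = ((76 - 6) - 11) - 36 = (70 - 11) - 36 = 59 - 36 = 23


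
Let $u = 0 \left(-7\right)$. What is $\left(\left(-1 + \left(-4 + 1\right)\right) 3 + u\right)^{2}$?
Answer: $144$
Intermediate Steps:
$u = 0$
$\left(\left(-1 + \left(-4 + 1\right)\right) 3 + u\right)^{2} = \left(\left(-1 + \left(-4 + 1\right)\right) 3 + 0\right)^{2} = \left(\left(-1 - 3\right) 3 + 0\right)^{2} = \left(\left(-4\right) 3 + 0\right)^{2} = \left(-12 + 0\right)^{2} = \left(-12\right)^{2} = 144$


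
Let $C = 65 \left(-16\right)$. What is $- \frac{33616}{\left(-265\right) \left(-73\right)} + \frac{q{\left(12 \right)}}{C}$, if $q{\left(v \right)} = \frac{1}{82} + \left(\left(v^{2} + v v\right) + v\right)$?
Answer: $- \frac{133707153}{65989664} \approx -2.0262$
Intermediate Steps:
$C = -1040$
$q{\left(v \right)} = \frac{1}{82} + v + 2 v^{2}$ ($q{\left(v \right)} = \frac{1}{82} + \left(\left(v^{2} + v^{2}\right) + v\right) = \frac{1}{82} + \left(2 v^{2} + v\right) = \frac{1}{82} + \left(v + 2 v^{2}\right) = \frac{1}{82} + v + 2 v^{2}$)
$- \frac{33616}{\left(-265\right) \left(-73\right)} + \frac{q{\left(12 \right)}}{C} = - \frac{33616}{\left(-265\right) \left(-73\right)} + \frac{\frac{1}{82} + 12 + 2 \cdot 12^{2}}{-1040} = - \frac{33616}{19345} + \left(\frac{1}{82} + 12 + 2 \cdot 144\right) \left(- \frac{1}{1040}\right) = \left(-33616\right) \frac{1}{19345} + \left(\frac{1}{82} + 12 + 288\right) \left(- \frac{1}{1040}\right) = - \frac{33616}{19345} + \frac{24601}{82} \left(- \frac{1}{1040}\right) = - \frac{33616}{19345} - \frac{24601}{85280} = - \frac{133707153}{65989664}$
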